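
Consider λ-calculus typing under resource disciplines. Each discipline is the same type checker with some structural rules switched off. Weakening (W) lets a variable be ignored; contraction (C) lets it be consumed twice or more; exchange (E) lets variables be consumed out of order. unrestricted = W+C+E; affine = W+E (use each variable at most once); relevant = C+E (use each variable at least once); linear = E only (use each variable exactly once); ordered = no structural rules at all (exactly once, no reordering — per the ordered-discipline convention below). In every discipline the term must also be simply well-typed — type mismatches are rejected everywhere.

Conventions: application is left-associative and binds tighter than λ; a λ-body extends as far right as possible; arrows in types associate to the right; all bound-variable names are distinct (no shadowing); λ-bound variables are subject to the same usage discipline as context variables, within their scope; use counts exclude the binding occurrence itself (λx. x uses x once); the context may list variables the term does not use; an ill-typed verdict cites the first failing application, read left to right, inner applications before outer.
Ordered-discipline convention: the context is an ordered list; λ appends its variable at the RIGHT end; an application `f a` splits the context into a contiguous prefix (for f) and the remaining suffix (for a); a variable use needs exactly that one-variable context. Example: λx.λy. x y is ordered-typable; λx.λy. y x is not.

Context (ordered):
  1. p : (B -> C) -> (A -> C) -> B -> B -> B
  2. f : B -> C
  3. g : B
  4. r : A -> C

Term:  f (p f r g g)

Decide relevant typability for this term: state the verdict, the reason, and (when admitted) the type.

yes — every one of p, f, g, r appears; term : C
counts: p ×1; f ×2; g ×2; r ×1
left-to-right use order: f, p, f, r, g, g
typing: the term checks, with type C
per-discipline verdicts: ordered ✗ · linear ✗ · affine ✗ · relevant ✓ · unrestricted ✓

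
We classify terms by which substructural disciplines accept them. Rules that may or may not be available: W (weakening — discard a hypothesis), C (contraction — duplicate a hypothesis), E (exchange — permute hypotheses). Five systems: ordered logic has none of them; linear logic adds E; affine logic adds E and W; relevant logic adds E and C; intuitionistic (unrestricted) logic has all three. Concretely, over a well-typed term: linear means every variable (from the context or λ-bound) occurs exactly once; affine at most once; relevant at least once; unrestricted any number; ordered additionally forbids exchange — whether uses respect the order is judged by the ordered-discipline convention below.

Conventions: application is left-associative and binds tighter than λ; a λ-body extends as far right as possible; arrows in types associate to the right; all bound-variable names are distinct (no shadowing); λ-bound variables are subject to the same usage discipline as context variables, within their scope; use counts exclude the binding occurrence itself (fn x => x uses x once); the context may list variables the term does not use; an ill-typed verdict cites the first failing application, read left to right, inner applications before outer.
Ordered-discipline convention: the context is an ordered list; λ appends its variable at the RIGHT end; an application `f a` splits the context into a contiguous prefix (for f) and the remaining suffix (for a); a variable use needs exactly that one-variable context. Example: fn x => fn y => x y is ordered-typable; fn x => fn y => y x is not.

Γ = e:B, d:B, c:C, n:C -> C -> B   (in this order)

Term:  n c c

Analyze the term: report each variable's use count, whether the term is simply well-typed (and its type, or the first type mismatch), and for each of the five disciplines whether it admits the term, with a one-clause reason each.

counts: e=0; d=0; c=2; n=1
order of uses: n, c, c
typing: ✓ — B
ordered ✗ (repeated use of c ×2; unused: e, d — weakening required)
linear ✗ (repeated use of c ×2; unused: e, d — weakening required)
affine ✗ (repeated use of c ×2)
relevant ✗ (unused: e, d — weakening required)
unrestricted ✓ (well-typed at B; no restrictions here)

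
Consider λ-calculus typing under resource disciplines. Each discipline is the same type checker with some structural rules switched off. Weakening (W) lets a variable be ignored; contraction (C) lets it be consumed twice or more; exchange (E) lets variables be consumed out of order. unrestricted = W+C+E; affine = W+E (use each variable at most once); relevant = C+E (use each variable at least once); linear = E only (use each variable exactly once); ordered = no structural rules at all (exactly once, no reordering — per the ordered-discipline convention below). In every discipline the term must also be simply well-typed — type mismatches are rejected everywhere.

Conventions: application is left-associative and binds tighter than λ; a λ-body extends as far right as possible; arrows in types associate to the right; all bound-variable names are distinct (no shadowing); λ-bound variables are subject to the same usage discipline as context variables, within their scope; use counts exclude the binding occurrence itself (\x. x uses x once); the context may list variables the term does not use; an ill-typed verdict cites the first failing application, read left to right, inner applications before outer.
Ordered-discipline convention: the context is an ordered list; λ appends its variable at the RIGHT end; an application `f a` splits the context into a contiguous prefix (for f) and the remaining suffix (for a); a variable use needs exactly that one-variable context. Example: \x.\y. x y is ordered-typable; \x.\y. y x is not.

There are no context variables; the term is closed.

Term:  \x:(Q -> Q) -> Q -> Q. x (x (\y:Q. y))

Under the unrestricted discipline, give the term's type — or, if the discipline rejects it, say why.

term : ((Q -> Q) -> Q -> Q) -> Q -> Q
usage: x [bound] ×2; y [bound] ×1
use order (left to right): x, x, y
typing: the term checks, with type ((Q -> Q) -> Q -> Q) -> Q -> Q
summary: ordered ✗ | linear ✗ | affine ✗ | relevant ✓ | unrestricted ✓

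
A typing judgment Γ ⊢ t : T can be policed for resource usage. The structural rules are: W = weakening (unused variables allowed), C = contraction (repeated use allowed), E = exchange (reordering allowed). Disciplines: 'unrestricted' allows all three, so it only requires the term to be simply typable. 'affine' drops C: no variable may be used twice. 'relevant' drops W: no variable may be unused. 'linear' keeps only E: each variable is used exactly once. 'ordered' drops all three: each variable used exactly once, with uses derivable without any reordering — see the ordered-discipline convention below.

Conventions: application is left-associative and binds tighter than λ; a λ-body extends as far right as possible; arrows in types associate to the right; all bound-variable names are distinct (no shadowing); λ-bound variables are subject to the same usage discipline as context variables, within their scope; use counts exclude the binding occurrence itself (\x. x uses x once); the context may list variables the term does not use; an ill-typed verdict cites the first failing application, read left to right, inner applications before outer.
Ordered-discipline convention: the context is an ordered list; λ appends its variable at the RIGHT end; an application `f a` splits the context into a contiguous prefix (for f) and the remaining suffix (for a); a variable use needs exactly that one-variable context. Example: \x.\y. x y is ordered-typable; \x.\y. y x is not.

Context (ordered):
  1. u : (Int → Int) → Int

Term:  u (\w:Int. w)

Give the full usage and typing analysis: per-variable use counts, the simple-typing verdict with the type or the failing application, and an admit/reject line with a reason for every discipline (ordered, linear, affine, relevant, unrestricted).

counts: u ×1; w [bound] ×1
order of uses: u, w
typing: ✓ — Int
ordered ✓ (one use each (u, w); ordered split holds)
linear ✓ (single use per variable (u, w))
affine ✓ (at most one use each (u, w))
relevant ✓ (none of u, w goes unused)
unrestricted ✓ (type-checks (Int) and nothing is barred)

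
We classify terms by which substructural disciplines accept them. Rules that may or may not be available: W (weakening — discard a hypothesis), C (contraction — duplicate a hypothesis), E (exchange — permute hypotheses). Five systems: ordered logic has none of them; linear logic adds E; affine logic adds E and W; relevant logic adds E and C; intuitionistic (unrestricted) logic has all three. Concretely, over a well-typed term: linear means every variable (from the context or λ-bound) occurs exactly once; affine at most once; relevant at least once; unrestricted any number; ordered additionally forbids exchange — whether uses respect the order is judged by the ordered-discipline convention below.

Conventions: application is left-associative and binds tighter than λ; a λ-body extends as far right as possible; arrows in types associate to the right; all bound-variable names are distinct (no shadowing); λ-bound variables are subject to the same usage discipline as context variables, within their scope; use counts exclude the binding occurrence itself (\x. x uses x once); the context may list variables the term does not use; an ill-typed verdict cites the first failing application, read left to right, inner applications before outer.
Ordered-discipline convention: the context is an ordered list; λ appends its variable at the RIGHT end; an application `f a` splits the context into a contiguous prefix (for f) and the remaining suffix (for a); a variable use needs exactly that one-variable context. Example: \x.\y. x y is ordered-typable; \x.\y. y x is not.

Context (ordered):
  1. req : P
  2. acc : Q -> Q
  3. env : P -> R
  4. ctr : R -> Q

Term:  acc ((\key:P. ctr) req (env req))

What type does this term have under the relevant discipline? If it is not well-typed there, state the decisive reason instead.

not well-typed under relevant — key left unused
variable uses: req=2; acc=1; env=1; ctr=1; key (λ-bound)=0
left-to-right use order: acc, ctr, req, env, req
typing: well-typed — term : Q
summary: ordered ✗ | linear ✗ | affine ✗ | relevant ✗ | unrestricted ✓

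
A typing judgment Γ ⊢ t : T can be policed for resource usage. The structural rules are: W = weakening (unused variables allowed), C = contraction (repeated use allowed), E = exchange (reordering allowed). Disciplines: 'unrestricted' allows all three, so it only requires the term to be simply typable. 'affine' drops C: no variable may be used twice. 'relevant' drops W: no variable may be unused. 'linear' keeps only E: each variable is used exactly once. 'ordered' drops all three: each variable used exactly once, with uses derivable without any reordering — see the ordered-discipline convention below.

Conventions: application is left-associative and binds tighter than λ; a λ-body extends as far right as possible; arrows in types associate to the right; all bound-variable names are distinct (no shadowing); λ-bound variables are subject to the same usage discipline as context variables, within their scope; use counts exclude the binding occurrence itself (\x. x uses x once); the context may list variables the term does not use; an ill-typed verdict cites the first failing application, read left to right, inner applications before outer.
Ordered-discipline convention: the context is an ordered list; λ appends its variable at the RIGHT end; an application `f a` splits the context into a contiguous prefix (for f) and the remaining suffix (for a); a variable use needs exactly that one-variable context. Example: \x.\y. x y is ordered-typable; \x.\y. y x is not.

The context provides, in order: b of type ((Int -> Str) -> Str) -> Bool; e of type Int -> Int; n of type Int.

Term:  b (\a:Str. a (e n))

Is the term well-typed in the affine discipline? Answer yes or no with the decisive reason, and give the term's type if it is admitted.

no — a type mismatch blocks all five
counts: b=1, e=1, n=1, a [bound]=1
uses in reading order: b, a, e, n
typing: ill-typed: non-function type Str applied to an argument
across the five disciplines: ordered ✗ · linear ✗ · affine ✗ · relevant ✗ · unrestricted ✗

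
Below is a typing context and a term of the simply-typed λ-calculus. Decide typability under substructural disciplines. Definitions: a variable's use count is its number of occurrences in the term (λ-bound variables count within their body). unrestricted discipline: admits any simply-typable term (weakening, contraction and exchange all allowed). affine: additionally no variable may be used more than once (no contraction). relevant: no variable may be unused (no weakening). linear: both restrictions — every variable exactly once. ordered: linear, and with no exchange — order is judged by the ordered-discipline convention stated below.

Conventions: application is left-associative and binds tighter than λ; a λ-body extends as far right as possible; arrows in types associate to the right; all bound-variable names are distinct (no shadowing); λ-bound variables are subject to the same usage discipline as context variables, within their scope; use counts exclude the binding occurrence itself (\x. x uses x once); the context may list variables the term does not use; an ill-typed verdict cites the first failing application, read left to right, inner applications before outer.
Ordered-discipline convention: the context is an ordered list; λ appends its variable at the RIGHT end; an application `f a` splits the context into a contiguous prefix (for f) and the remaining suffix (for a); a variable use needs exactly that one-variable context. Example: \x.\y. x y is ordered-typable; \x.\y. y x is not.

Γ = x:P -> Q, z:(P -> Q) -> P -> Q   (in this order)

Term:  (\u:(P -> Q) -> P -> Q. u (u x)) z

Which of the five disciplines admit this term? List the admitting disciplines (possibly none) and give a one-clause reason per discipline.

admitted by: relevant, unrestricted
variable uses: x=1, z=1, u (bound)=2
use order (left to right): u, u, x, z
typing: the term checks, with type P -> Q
ordered ✗ (repeated use of u ×2)
linear ✗ (repeated use of u ×2)
affine ✗ (repeated use of u ×2)
relevant ✓ (every one of x, z, u appears)
unrestricted ✓ (typability at P -> Q is all that's needed)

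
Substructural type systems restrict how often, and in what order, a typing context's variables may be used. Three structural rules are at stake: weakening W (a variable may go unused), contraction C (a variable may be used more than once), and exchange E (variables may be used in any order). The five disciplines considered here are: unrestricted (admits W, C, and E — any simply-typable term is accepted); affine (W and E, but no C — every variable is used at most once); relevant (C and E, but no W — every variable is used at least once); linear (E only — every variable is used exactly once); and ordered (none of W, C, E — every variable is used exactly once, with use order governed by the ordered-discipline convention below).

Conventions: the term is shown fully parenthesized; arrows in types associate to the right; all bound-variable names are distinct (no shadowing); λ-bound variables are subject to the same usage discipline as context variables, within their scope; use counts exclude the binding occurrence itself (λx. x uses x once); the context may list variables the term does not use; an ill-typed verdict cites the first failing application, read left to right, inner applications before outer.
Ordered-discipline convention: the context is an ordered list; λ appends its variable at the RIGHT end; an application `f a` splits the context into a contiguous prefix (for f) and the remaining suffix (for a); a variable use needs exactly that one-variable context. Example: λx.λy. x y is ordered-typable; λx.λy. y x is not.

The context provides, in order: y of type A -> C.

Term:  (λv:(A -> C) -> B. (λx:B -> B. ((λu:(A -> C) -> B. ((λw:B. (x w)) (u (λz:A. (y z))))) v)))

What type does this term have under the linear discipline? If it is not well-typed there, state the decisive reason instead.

term : ((A -> C) -> B) -> (B -> B) -> B
usage: y: 1×; v (λ-bound): 1×; x (λ-bound): 1×; u (λ-bound): 1×; w (λ-bound): 1×; z (λ-bound): 1×
uses in reading order: x, w, u, y, z, v
typing: well-typed at ((A -> C) -> B) -> (B -> B) -> B
per-discipline verdicts: ordered ✗ · linear ✓ · affine ✓ · relevant ✓ · unrestricted ✓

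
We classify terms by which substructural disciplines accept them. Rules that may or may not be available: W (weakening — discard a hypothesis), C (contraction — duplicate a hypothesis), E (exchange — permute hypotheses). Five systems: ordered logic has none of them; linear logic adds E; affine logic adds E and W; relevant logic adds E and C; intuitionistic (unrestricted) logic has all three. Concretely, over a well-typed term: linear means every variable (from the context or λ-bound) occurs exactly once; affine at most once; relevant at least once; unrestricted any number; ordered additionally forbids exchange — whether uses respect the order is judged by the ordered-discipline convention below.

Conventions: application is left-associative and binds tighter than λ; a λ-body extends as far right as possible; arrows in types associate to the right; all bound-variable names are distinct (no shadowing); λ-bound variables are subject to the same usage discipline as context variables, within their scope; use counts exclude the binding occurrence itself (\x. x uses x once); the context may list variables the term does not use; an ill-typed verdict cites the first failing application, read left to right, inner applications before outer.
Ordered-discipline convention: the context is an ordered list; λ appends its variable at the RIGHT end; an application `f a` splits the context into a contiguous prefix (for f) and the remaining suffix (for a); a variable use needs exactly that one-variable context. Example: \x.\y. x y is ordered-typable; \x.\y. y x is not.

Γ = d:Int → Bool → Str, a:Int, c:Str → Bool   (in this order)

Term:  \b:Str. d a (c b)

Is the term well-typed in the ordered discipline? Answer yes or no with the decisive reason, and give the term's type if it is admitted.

yes — d, a, c, b once each; derivable with no W/C/E; term : Str → Str
variable uses: d=1, a=1, c=1, b (λ-bound)=1
use order (left to right): d, a, c, b
typing: well-typed — term : Str → Str
per-discipline verdicts: ordered ✓ | linear ✓ | affine ✓ | relevant ✓ | unrestricted ✓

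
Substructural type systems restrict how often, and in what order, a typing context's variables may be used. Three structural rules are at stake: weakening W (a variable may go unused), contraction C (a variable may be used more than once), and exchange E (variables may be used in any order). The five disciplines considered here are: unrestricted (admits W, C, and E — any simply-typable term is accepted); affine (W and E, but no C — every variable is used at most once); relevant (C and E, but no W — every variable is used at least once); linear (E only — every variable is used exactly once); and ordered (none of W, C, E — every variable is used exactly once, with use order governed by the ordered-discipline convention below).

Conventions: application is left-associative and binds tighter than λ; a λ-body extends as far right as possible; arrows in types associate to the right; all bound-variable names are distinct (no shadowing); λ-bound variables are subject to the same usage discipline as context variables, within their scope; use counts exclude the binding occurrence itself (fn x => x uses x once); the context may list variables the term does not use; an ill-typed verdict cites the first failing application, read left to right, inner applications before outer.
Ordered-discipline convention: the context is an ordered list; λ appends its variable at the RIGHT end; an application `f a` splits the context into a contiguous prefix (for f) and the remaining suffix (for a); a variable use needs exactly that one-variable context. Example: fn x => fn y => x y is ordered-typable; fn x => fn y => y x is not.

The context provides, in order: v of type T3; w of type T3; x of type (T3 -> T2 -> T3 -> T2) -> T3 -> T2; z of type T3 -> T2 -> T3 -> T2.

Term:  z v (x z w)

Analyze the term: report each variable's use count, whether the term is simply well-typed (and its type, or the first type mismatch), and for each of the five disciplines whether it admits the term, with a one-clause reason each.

counts: v ×1; w ×1; x ×1; z ×2
uses in reading order: z, v, x, z, w
typing: ✓ — T3 -> T2
ordered: ✗, needs contraction — z ×2
linear: ✗, needs contraction — z ×2
affine: ✗, needs contraction — z ×2
relevant: ✓, none of v, w, x, z goes unused
unrestricted: ✓, simply typable at T3 -> T2; W, C, E all held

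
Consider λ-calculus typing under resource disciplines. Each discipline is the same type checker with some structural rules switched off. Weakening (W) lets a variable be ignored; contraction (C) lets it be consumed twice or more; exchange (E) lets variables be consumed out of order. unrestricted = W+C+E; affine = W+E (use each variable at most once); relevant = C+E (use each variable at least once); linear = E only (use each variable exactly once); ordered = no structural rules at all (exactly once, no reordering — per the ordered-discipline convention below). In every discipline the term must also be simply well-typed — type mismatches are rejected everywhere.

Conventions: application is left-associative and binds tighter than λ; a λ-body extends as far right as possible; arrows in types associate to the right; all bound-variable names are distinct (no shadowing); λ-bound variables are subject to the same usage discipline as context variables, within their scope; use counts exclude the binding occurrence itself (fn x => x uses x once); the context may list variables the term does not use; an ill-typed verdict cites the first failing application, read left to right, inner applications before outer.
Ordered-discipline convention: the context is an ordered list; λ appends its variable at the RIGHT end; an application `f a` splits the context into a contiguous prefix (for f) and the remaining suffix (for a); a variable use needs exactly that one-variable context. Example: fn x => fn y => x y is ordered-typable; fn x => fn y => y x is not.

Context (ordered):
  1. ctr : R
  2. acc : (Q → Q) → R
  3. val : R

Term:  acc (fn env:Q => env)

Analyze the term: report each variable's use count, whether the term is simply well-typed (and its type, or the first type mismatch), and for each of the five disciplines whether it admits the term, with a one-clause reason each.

usage: ctr=0; acc=1; val=0; env (λ-bound)=1
left-to-right use order: acc, env
typing: well-typed — term : R
ordered: ✗, unused: ctr, val — weakening required
linear: ✗, unused: ctr, val — weakening required
affine: ✓, no duplicate uses among ctr, acc, val, env
relevant: ✗, unused: ctr, val — weakening required
unrestricted: ✓, simply typable at R; W, C, E all held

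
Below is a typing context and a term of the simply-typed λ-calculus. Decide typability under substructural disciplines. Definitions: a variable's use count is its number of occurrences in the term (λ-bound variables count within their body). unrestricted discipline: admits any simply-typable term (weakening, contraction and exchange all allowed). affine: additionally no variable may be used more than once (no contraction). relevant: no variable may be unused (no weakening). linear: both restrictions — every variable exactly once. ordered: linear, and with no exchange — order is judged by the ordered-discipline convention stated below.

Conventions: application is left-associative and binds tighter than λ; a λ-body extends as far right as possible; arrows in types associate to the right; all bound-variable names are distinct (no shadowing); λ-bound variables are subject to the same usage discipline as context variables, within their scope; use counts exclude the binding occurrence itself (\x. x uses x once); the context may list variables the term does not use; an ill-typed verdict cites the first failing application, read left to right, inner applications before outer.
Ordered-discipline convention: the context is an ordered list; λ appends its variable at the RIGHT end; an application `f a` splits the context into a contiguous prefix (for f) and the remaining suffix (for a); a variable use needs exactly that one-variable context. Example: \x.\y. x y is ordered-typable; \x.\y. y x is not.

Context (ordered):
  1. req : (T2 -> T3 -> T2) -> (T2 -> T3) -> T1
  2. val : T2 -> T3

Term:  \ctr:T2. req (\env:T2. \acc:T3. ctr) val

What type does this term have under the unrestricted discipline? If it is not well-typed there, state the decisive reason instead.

term : T2 -> T1
variable uses: req: 1; val: 1; ctr (bound): 1; env (bound): 0; acc (bound): 0
use order (left to right): req, ctr, val
typing: ✓ — T2 -> T1
across the five disciplines: ordered ✗ | linear ✗ | affine ✓ | relevant ✗ | unrestricted ✓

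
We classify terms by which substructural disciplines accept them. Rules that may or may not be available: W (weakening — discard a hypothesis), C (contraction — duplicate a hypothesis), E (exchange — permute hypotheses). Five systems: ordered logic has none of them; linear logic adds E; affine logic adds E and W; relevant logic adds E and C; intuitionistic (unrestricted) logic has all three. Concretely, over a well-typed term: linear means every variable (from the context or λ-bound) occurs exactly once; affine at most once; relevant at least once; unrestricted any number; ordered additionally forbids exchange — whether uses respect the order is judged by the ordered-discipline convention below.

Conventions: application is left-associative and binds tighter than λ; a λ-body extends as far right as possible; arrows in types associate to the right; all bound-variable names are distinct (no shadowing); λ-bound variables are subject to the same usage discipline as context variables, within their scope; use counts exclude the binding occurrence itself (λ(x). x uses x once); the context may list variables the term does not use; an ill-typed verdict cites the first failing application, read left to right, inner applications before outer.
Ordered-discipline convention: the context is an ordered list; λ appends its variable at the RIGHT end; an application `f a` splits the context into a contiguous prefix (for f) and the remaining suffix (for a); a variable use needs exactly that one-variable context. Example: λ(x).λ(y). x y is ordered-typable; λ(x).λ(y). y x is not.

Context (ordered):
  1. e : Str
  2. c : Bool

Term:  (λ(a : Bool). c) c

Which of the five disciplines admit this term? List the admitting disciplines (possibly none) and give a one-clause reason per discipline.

accepted by: unrestricted
use counts: e: 0×, c: 2×, a (bound): 0×
uses in reading order: c, c
typing: well-typed — term : Bool
ordered: ✗, c ×2 used more than once (contraction); needs weakening: e, a unused
linear: ✗, c ×2 used more than once (contraction); needs weakening: e, a unused
affine: ✗, c ×2 used more than once (contraction)
relevant: ✗, needs weakening: e, a unused
unrestricted: ✓, well-typed at Bool; no restrictions here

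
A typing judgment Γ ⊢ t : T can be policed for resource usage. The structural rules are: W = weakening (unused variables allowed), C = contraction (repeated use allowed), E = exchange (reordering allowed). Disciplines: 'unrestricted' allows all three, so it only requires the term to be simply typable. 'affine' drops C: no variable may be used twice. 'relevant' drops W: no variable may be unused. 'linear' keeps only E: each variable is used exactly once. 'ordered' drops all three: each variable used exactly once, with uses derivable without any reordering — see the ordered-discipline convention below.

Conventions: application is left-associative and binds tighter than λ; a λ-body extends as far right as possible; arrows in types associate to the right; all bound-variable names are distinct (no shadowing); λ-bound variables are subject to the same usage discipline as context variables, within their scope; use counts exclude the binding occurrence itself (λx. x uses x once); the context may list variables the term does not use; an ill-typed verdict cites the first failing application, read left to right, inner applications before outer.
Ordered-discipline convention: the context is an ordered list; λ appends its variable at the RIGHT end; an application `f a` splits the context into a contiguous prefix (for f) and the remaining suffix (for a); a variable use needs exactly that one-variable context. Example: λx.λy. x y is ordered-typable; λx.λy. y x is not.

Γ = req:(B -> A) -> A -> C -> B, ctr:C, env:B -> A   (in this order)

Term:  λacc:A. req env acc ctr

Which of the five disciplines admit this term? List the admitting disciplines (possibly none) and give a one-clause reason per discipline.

admitted in: linear, affine, relevant, unrestricted
usage: req ×1, ctr ×1, env ×1, acc (bound) ×1
order of uses: req, env, acc, ctr
typing: well-typed at A -> B
ordered: ✗ — use order req, env, acc, ctr needs exchange
linear: ✓ — exactly-once usage across req, ctr, env, acc
affine: ✓ — at most one use each (req, ctr, env, acc)
relevant: ✓ — req, ctr, env, acc: all used, weakening unneeded
unrestricted: ✓ — type-checks (A -> B) and nothing is barred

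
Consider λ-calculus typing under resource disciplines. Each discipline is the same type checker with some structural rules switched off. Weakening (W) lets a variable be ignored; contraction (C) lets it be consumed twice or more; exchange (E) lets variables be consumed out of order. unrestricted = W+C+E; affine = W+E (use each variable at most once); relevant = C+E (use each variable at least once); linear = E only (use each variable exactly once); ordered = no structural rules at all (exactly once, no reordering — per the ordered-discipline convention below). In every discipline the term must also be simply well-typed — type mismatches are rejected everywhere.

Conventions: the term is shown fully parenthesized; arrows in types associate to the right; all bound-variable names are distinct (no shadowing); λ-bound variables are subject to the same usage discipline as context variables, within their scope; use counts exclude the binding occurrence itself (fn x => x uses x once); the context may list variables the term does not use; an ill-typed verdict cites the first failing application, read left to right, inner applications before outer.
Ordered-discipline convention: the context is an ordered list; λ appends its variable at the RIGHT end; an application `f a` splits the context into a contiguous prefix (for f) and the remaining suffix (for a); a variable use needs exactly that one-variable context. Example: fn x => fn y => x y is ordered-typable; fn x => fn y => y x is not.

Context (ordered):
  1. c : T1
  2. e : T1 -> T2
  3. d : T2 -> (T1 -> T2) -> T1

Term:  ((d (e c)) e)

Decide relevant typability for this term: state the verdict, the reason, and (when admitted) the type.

yes — none of c, e, d goes unused; term : T1
variable uses: c: 1, e: 2, d: 1
order of uses: d, e, c, e
typing: well-typed — term : T1
per-discipline verdicts: ordered ✗; linear ✗; affine ✗; relevant ✓; unrestricted ✓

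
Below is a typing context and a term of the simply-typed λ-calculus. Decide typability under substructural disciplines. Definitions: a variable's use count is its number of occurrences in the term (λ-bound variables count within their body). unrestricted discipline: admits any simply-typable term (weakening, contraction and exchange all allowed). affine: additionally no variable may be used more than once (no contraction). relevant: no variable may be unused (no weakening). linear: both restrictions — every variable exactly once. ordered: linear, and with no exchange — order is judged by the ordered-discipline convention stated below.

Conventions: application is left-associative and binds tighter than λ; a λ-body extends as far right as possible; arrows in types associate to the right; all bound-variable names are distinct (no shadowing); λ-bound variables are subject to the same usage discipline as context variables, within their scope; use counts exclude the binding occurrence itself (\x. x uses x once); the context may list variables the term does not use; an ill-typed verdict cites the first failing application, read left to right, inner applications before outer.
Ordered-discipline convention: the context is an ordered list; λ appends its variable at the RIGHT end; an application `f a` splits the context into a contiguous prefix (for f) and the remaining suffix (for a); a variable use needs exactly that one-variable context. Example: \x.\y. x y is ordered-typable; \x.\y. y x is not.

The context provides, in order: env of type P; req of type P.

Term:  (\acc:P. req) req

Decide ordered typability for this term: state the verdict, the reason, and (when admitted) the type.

no — repeated use of req ×2; env, acc never used (weakening)
use counts: env ×0; req ×2; acc (bound) ×0
order of uses: req, req
typing: ✓ — P
across the five disciplines: ordered ✗ | linear ✗ | affine ✗ | relevant ✗ | unrestricted ✓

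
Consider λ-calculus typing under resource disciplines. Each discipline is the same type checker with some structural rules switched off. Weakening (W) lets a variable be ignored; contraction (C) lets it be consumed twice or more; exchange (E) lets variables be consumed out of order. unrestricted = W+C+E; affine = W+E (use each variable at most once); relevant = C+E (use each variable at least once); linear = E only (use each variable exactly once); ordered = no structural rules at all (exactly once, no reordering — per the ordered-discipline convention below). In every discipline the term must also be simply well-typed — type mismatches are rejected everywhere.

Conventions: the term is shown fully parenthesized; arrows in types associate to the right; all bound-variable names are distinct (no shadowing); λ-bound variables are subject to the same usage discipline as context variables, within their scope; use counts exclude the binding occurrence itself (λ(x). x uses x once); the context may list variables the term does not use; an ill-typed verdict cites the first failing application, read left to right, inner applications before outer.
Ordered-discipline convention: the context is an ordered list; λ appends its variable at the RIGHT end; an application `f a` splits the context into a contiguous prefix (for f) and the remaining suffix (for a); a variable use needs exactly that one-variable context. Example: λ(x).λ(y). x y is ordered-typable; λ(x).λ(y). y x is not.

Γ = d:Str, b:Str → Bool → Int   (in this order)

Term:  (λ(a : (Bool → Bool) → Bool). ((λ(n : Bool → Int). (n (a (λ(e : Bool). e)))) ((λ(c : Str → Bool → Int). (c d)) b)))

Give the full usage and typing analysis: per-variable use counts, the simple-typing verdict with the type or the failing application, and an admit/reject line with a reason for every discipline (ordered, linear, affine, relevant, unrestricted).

counts: d: 1; b: 1; a [bound]: 1; n [bound]: 1; e [bound]: 1; c [bound]: 1
use order (left to right): n, a, e, c, d, b
typing: well-typed — term : ((Bool → Bool) → Bool) → Int
ordered: ✗ — needs exchange: uses follow n, a, e, c, d, b
linear: ✓ — each of d, b, a, n, e, c used exactly once
affine: ✓ — none of d, b, a, n, e, c used more than once
relevant: ✓ — none of d, b, a, n, e, c goes unused
unrestricted: ✓ — type-checks (((Bool → Bool) → Bool) → Int) and nothing is barred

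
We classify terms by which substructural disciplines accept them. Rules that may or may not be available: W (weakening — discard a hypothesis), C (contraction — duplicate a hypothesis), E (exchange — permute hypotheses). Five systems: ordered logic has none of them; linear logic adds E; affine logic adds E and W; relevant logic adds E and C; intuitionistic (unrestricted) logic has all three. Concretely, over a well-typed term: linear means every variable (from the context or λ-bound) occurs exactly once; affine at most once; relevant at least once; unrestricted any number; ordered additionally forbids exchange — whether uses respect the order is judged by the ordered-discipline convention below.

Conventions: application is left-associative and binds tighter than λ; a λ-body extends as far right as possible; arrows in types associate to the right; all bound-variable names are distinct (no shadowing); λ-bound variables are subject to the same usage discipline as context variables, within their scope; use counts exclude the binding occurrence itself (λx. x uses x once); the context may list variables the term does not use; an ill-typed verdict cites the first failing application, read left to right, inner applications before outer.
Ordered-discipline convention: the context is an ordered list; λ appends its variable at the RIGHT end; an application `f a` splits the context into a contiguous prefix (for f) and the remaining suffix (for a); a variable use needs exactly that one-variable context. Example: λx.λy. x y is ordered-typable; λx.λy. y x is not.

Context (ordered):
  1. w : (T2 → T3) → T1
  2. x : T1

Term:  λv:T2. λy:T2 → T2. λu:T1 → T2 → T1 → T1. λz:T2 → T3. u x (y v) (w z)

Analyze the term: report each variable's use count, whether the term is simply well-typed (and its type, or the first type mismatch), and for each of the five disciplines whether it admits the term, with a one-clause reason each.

use counts: w: 1; x: 1; v (bound): 1; y (bound): 1; u (bound): 1; z (bound): 1
uses in reading order: u, x, y, v, w, z
typing: well-typed — term : T2 → (T2 → T2) → (T1 → T2 → T1 → T1) → (T2 → T3) → T1
ordered ✗ (use order u, x, y, v, w, z needs exchange)
linear ✓ (each of w, x, v, y, u, z used exactly once)
affine ✓ (none of w, x, v, y, u, z used more than once)
relevant ✓ (w, x, v, y, u, z: all used, weakening unneeded)
unrestricted ✓ (simply typable at T2 → (T2 → T2) → (T1 → T2 → T1 → T1) → (T2 → T3) → T1; W, C, E all held)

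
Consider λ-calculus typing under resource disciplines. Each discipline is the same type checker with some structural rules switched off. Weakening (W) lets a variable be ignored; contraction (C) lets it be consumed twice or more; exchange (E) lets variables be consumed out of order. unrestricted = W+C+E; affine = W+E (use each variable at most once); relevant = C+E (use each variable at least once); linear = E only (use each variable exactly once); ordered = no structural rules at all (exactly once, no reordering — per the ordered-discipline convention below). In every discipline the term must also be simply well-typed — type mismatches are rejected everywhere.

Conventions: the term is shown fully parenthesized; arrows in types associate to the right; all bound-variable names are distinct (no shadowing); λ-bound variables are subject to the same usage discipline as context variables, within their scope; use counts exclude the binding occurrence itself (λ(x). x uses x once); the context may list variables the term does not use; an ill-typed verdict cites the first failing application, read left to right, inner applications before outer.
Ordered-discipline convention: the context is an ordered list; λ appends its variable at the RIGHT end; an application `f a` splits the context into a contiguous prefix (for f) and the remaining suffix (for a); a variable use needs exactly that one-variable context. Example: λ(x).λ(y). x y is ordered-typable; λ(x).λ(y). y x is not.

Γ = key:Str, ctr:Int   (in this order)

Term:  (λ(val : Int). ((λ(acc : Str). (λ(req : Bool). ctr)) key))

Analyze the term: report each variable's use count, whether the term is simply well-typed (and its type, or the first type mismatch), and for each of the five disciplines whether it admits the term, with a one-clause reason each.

usage: key: 1, ctr: 1, val [bound]: 0, acc [bound]: 0, req [bound]: 0
uses in reading order: ctr, key
typing: well-typed — term : Int -> Bool -> Int
ordered: ✗, needs weakening: val, acc, req unused
linear: ✗, needs weakening: val, acc, req unused
affine: ✓, at most one use each (key, ctr, val, acc, req)
relevant: ✗, needs weakening: val, acc, req unused
unrestricted: ✓, well-typed at Int -> Bool -> Int; no restrictions here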